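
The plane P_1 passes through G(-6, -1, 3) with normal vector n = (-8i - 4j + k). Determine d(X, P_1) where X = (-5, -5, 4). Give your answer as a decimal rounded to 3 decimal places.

P_1: n·r = n·G gives -8x - 4y + z = 55.
n·X − d = (-8)·(-5) + (-4)·(-5) + (1)·(4) − 55 = 9; |n| = √81.
Distance = |9| / √81 = 9/√81 ≈ 1.000.

1.000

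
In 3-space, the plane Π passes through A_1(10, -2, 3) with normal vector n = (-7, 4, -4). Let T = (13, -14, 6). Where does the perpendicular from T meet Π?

(6, -10, 2)

Π: n·r = n·A_1 gives -7x + 4y - 4z = -90.
Foot = T − λn with λ = (n·T − d)/|n|² = (-171 − (-90))/81 = -1.
Foot = (13, -14, 6) − (-1)·(-7, 4, -4) = (6, -10, 2).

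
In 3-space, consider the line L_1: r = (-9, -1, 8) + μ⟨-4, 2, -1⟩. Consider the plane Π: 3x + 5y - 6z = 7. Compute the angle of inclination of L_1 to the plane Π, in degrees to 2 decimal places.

5.99

sin θ = |n·v| / (|n||v|) = |4| / (√70 · √21) = 0.10433.
θ ≈ 5.99°.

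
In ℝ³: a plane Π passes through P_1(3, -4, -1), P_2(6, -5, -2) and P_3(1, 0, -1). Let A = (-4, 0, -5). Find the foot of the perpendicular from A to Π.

P_1P_2 = (3, -1, -1), P_1P_3 = (-2, 4, 0); a normal to Π is P_1P_2 × P_1P_3 = (4, 2, 10).
Using P_1: Π has equation 4x + 2y + 10z = -6.
Foot = A − λn with λ = (n·A − d)/|n|² = (-66 − (-6))/120 = -1/2.
Foot = (-4, 0, -5) − (-1/2)·(4, 2, 10) = (-2, 1, 0).

(-2, 1, 0)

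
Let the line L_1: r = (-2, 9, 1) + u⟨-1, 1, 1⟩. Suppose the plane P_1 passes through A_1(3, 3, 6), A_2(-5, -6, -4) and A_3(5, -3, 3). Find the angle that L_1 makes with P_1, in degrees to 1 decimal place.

21.7

A_1A_2 = (-8, -9, -10), A_1A_3 = (2, -6, -3); a normal to P_1 is A_1A_2 × A_1A_3 = (-33, -44, 66).
Using A_1: P_1 has equation -33x - 44y + 66z = 165.
sin θ = |n·v| / (|n||v|) = |55| / (√7381 · √3) = 0.36961.
θ ≈ 21.7°.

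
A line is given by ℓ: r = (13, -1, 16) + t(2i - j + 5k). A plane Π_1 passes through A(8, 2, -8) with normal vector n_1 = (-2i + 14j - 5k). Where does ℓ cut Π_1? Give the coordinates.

Π_1: n_1·r = n_1·A gives -2x + 14y - 5z = 52.
Substitute r = (13, -1, 16) + t(2, -1, 5) into the plane: -120 + (-43)t = 52, so t = -4.
Intersection: (13, -1, 16) + (-4)·(2, -1, 5) = (5, 3, -4).

(5, 3, -4)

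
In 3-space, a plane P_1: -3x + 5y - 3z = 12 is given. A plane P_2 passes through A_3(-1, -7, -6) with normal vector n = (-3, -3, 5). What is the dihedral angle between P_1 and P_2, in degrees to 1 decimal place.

P_2: n·r = n·A_3 gives -3x - 3y + 5z = -6.
cos θ = |n₁·n₂| / (|n₁||n₂|) = |-21| / (√43 · √43).
θ = arccos(0.48837) ≈ 60.8°.

60.8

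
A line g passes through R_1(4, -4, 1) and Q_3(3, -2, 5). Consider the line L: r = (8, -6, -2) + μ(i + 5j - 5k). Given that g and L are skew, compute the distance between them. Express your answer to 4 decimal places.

3.1471

A direction vector for g is Q_3 − R_1 = (-1, 2, 4).
Common perpendicular direction n = (-1, 2, 4) × (1, 5, -5) = (-30, -1, -7).
With w = (8, -6, -2) − (4, -4, 1) = (4, -2, -3), w · n = -97.
Distance = |w · n| / |n| = |-97| / √950 ≈ 3.1471.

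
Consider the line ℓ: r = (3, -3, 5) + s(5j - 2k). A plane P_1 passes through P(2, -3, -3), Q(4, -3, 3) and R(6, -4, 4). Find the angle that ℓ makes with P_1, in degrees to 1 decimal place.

57.9

PQ = (2, 0, 6), PR = (4, -1, 7); a normal to P_1 is PQ × PR = (6, 10, -2).
Using P: P_1 has equation 6x + 10y - 2z = -12.
sin θ = |n·v| / (|n||v|) = |54| / (√140 · √29) = 0.84748.
θ ≈ 57.9°.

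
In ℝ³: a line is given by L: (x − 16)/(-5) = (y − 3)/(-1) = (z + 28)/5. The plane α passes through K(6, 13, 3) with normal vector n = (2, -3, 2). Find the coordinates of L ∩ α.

(-4, -1, -8)

L has direction (-5, -1, 5) through (16, 3, -28).
α: n·r = n·K gives 2x - 3y + 2z = -21.
Substitute r = (16, 3, -28) + t(-5, -1, 5) into the plane: -33 + 3t = -21, so t = 4.
Intersection: (16, 3, -28) + 4·(-5, -1, 5) = (-4, -1, -8).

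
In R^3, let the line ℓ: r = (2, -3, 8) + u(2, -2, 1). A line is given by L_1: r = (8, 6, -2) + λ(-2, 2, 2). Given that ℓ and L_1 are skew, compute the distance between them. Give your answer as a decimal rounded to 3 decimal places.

10.607

Common perpendicular direction n = (2, -2, 1) × (-2, 2, 2) = (-6, -6, 0).
With w = (8, 6, -2) − (2, -3, 8) = (6, 9, -10), w · n = -90.
Distance = |w · n| / |n| = |-90| / √72 ≈ 10.607.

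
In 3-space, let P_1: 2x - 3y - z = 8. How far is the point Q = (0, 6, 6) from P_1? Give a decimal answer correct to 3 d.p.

n·Q − d = (2)·(0) + (-3)·(6) + (-1)·(6) − 8 = -32; |n| = √14.
Distance = |-32| / √14 = 32/√14 ≈ 8.552.

8.552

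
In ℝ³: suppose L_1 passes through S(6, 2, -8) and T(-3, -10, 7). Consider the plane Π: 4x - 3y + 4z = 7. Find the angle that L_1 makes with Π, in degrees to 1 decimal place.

26.2

A direction vector for L_1 is T − S = (-9, -12, 15).
sin θ = |n·v| / (|n||v|) = |60| / (√41 · √450) = 0.44173.
θ ≈ 26.2°.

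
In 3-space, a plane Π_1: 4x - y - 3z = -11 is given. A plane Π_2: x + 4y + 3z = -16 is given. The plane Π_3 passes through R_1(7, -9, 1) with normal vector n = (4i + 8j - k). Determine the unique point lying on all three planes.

Π_3: n·r = n·R_1 gives 4x + 8y - z = -45.
Solving the 3×3 linear system 4x - y - 3z = -11, x + 4y + 3z = -16, 4x + 8y - z = -45 (e.g. by elimination or Cramer's rule, determinant = -101) gives (-3, -4, 1).

(-3, -4, 1)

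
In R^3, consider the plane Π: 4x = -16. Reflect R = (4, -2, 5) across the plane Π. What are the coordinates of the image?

(-12, -2, 5)

λ = (n·R − d)/|n|² = (16 − (-16))/16 = 2.
Reflection = R − 2λn = (4, -2, 5) − 4·(4, 0, 0) = (-12, -2, 5).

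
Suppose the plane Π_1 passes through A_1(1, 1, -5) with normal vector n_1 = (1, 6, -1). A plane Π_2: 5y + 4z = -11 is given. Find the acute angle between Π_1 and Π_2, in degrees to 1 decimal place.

48.8

Π_1: n_1·r = n_1·A_1 gives x + 6y - z = 12.
cos θ = |n₁·n₂| / (|n₁||n₂|) = |26| / (√38 · √41).
θ = arccos(0.65870) ≈ 48.8°.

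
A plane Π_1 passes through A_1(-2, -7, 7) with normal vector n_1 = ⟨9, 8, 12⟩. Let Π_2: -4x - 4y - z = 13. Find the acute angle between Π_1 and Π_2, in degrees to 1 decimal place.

Π_1: n_1·r = n_1·A_1 gives 9x + 8y + 12z = 10.
cos θ = |n₁·n₂| / (|n₁||n₂|) = |-80| / (√289 · √33).
θ = arccos(0.81919) ≈ 35.0°.

35.0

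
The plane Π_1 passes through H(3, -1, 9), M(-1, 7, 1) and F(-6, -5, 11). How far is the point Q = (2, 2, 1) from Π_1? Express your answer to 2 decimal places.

3.73

HM = (-4, 8, -8), HF = (-9, -4, 2); a normal to Π_1 is HM × HF = (-16, 80, 88).
Using H: Π_1 has equation -16x + 80y + 88z = 664.
n·Q − d = (-16)·(2) + (80)·(2) + (88)·(1) − 664 = -448; |n| = √14400.
Distance = |-448| / √14400 = 448/√14400 ≈ 3.73.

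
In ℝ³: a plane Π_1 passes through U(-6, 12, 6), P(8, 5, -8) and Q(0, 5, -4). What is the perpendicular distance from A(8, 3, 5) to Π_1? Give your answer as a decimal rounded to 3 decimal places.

10.000

UP = (14, -7, -14), UQ = (6, -7, -10); a normal to Π_1 is UP × UQ = (-28, 56, -56).
Using U: Π_1 has equation -28x + 56y - 56z = 504.
n·A − d = (-28)·(8) + (56)·(3) + (-56)·(5) − 504 = -840; |n| = √7056.
Distance = |-840| / √7056 = 840/√7056 ≈ 10.000.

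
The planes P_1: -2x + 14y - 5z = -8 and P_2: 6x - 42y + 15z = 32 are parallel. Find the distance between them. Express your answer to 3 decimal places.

Rescale P_2 by 1/(-3): -2x + 14y - 5z = -32/3. Then distance = |-8 − (-32/3)| / √225 ≈ 0.178.

0.178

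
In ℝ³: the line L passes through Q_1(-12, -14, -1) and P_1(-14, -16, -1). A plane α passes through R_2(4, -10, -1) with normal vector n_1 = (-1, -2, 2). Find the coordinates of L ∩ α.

A direction vector for L is P_1 − Q_1 = (-2, -2, 0).
α: n_1·r = n_1·R_2 gives -x - 2y + 2z = 14.
Substitute r = (-12, -14, -1) + t(-2, -2, 0) into the plane: 38 + 6t = 14, so t = -4.
Intersection: (-12, -14, -1) + (-4)·(-2, -2, 0) = (-4, -6, -1).

(-4, -6, -1)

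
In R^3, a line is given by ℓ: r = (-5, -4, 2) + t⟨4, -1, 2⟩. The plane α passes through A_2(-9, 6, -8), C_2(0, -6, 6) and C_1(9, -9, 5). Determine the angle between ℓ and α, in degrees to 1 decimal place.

18.6

A_2C_2 = (9, -12, 14), A_2C_1 = (18, -15, 13); a normal to α is A_2C_2 × A_2C_1 = (54, 135, 81).
Using A_2: α has equation 54x + 135y + 81z = -324.
sin θ = |n·v| / (|n||v|) = |243| / (√27702 · √21) = 0.31860.
θ ≈ 18.6°.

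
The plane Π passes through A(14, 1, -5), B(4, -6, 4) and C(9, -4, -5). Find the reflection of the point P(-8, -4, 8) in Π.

AB = (-10, -7, 9), AC = (-5, -5, 0); a normal to Π is AB × AC = (45, -45, 15).
Using A: Π has equation 45x - 45y + 15z = 510.
λ = (n·P − d)/|n|² = (-60 − 510)/4275 = -2/15.
Reflection = P − 2λn = (-8, -4, 8) − (-4/15)·(45, -45, 15) = (4, -16, 12).

(4, -16, 12)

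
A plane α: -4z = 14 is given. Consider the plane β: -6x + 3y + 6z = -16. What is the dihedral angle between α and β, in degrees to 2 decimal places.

48.19

cos θ = |n₁·n₂| / (|n₁||n₂|) = |-24| / (√16 · √81).
θ = arccos(0.66667) ≈ 48.19°.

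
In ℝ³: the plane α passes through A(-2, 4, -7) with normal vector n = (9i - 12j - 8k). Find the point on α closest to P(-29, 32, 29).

α: n·r = n·A gives 9x - 12y - 8z = -10.
Foot = P − λn with λ = (n·P − d)/|n|² = (-877 − (-10))/289 = -3.
Foot = (-29, 32, 29) − (-3)·(9, -12, -8) = (-2, -4, 5).

(-2, -4, 5)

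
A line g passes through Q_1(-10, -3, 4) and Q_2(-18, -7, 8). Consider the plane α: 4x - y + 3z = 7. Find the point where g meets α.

A direction vector for g is Q_2 − Q_1 = (-8, -4, 4).
Substitute r = (-10, -3, 4) + t(-8, -4, 4) into the plane: -25 + (-16)t = 7, so t = -2.
Intersection: (-10, -3, 4) + (-2)·(-8, -4, 4) = (6, 5, -4).

(6, 5, -4)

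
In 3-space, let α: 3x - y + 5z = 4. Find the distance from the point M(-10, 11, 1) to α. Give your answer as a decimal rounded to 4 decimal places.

n·M − d = (3)·(-10) + (-1)·(11) + (5)·(1) − 4 = -40; |n| = √35.
Distance = |-40| / √35 = 40/√35 ≈ 6.7612.

6.7612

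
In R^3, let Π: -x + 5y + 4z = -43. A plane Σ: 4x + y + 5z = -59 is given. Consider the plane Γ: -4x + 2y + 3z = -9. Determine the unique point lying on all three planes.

(-5, -4, -7)

Solving the 3×3 linear system -x + 5y + 4z = -43, 4x + y + 5z = -59, -4x + 2y + 3z = -9 (e.g. by elimination or Cramer's rule, determinant = -105) gives (-5, -4, -7).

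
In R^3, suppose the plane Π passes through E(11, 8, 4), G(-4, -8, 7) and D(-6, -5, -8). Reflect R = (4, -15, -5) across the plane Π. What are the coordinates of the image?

EG = (-15, -16, 3), ED = (-17, -13, -12); a normal to Π is EG × ED = (231, -231, -77).
Using E: Π has equation 231x - 231y - 77z = 385.
λ = (n·R − d)/|n|² = (4774 − 385)/112651 = 3/77.
Reflection = R − 2λn = (4, -15, -5) − (6/77)·(231, -231, -77) = (-14, 3, 1).

(-14, 3, 1)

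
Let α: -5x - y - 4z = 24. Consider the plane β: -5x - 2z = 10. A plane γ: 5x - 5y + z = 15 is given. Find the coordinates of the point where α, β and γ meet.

Solving the 3×3 linear system -5x - y - 4z = 24, -5x - 2z = 10, 5x - 5y + z = 15 (e.g. by elimination or Cramer's rule, determinant = -45) gives (0, -4, -5).

(0, -4, -5)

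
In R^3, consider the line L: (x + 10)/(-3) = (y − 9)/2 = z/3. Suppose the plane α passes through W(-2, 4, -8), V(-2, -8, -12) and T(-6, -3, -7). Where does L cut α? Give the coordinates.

L has direction (-3, 2, 3) through (-10, 9, 0).
WV = (0, -12, -4), WT = (-4, -7, 1); a normal to α is WV × WT = (-40, 16, -48).
Using W: α has equation -40x + 16y - 48z = 528.
Substitute r = (-10, 9, 0) + t(-3, 2, 3) into the plane: 544 + 8t = 528, so t = -2.
Intersection: (-10, 9, 0) + (-2)·(-3, 2, 3) = (-4, 5, -6).

(-4, 5, -6)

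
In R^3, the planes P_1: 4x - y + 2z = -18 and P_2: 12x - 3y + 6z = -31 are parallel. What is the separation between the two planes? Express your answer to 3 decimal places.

1.673

Rescale P_2 by 1/3: 4x - y + 2z = -31/3. Then distance = |-18 − (-31/3)| / √21 ≈ 1.673.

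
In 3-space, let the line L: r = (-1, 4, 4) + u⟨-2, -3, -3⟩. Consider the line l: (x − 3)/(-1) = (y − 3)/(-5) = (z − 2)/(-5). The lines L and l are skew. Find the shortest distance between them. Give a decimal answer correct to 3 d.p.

0.707

l has direction (-1, -5, -5) through (3, 3, 2).
Common perpendicular direction n = (-2, -3, -3) × (-1, -5, -5) = (0, -7, 7).
With w = (3, 3, 2) − (-1, 4, 4) = (4, -1, -2), w · n = -7.
Distance = |w · n| / |n| = |-7| / √98 ≈ 0.707.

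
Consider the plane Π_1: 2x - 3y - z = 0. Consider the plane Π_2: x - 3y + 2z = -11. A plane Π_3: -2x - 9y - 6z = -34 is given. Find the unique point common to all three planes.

(5, 4, -2)

Solving the 3×3 linear system 2x - 3y - z = 0, x - 3y + 2z = -11, -2x - 9y - 6z = -34 (e.g. by elimination or Cramer's rule, determinant = 81) gives (5, 4, -2).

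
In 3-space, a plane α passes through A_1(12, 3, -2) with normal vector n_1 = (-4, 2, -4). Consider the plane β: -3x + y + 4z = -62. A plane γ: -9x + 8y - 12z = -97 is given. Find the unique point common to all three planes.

(9, -11, -6)

α: n_1·r = n_1·A_1 gives -4x + 2y - 4z = -34.
Solving the 3×3 linear system -4x + 2y - 4z = -34, -3x + y + 4z = -62, -9x + 8y - 12z = -97 (e.g. by elimination or Cramer's rule, determinant = 92) gives (9, -11, -6).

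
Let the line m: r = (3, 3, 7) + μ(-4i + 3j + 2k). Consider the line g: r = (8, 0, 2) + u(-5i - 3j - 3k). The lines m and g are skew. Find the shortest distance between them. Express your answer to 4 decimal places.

2.4029

Common perpendicular direction n = (-4, 3, 2) × (-5, -3, -3) = (-3, -22, 27).
With w = (8, 0, 2) − (3, 3, 7) = (5, -3, -5), w · n = -84.
Distance = |w · n| / |n| = |-84| / √1222 ≈ 2.4029.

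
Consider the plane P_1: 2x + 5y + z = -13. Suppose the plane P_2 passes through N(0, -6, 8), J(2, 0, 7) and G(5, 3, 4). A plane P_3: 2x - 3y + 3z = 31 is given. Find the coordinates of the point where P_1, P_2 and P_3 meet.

(5, -5, 2)

NJ = (2, 6, -1), NG = (5, 9, -4); a normal to P_2 is NJ × NG = (-15, 3, -12).
Using N: P_2 has equation -15x + 3y - 12z = -114.
Solving the 3×3 linear system 2x + 5y + z = -13, -15x + 3y - 12z = -114, 2x - 3y + 3z = 31 (e.g. by elimination or Cramer's rule, determinant = 90) gives (5, -5, 2).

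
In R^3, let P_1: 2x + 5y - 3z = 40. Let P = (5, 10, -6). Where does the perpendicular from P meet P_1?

(3, 5, -3)

Foot = P − λn with λ = (n·P − d)/|n|² = (78 − 40)/38 = 1.
Foot = (5, 10, -6) − 1·(2, 5, -3) = (3, 5, -3).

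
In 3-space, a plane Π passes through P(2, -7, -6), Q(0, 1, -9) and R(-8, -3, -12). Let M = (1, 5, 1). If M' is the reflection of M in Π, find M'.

PQ = (-2, 8, -3), PR = (-10, 4, -6); a normal to Π is PQ × PR = (-36, 18, 72).
Using P: Π has equation -36x + 18y + 72z = -630.
λ = (n·M − d)/|n|² = (126 − (-630))/6804 = 1/9.
Reflection = M − 2λn = (1, 5, 1) − (2/9)·(-36, 18, 72) = (9, 1, -15).

(9, 1, -15)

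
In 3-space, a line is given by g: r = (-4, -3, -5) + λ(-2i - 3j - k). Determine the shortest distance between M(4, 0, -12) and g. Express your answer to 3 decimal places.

9.943

Taking (-4, -3, -5) on g with direction v = (-2, -3, -1): w = M − (-4, -3, -5) = (8, 3, -7), and w × v = (-24, 22, -18).
Distance = |w × v| / |v| = √1384 / √14 ≈ 9.943.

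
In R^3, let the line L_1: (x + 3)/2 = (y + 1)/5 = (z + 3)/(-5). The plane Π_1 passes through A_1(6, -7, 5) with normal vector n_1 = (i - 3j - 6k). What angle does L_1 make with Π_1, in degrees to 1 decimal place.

L_1 has direction (2, 5, -5) through (-3, -1, -3).
Π_1: n_1·r = n_1·A_1 gives x - 3y - 6z = -3.
sin θ = |n·v| / (|n||v|) = |17| / (√46 · √54) = 0.34109.
θ ≈ 19.9°.

19.9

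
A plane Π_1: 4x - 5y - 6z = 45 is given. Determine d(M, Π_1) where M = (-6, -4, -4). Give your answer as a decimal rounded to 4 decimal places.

2.8490

n·M − d = (4)·(-6) + (-5)·(-4) + (-6)·(-4) − 45 = -25; |n| = √77.
Distance = |-25| / √77 = 25/√77 ≈ 2.8490.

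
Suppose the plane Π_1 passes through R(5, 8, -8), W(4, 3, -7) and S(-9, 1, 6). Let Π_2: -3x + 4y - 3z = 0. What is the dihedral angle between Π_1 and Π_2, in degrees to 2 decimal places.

43.31

RW = (-1, -5, 1), RS = (-14, -7, 14); a normal to Π_1 is RW × RS = (-63, 0, -63).
Using R: Π_1 has equation -63x - 63z = 189.
cos θ = |n₁·n₂| / (|n₁||n₂|) = |378| / (√7938 · √34).
θ = arccos(0.72761) ≈ 43.31°.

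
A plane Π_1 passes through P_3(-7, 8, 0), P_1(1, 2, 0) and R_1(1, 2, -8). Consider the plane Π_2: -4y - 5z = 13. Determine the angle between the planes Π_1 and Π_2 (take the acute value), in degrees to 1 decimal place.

60.0

P_3P_1 = (8, -6, 0), P_3R_1 = (8, -6, -8); a normal to Π_1 is P_3P_1 × P_3R_1 = (48, 64, 0).
Using P_3: Π_1 has equation 48x + 64y = 176.
cos θ = |n₁·n₂| / (|n₁||n₂|) = |-256| / (√6400 · √41).
θ = arccos(0.49976) ≈ 60.0°.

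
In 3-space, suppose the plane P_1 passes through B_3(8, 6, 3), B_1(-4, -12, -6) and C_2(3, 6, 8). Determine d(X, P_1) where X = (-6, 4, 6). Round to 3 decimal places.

4.727

B_3B_1 = (-12, -18, -9), B_3C_2 = (-5, 0, 5); a normal to P_1 is B_3B_1 × B_3C_2 = (-90, 105, -90).
Using B_3: P_1 has equation -90x + 105y - 90z = -360.
n·X − d = (-90)·(-6) + (105)·(4) + (-90)·(6) − (-360) = 780; |n| = √27225.
Distance = |780| / √27225 = 780/√27225 ≈ 4.727.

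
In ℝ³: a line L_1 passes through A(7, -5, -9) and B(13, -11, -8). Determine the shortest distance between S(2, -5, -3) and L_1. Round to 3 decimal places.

7.288

A direction vector for L_1 is B − A = (6, -6, 1).
Taking (7, -5, -9) on L_1 with direction v = (6, -6, 1): w = S − (7, -5, -9) = (-5, 0, 6), and w × v = (36, 41, 30).
Distance = |w × v| / |v| = √3877 / √73 ≈ 7.288.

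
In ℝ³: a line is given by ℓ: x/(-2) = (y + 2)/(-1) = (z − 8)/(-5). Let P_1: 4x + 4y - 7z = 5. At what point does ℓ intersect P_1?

ℓ has direction (-2, -1, -5) through (0, -2, 8).
Substitute r = (0, -2, 8) + t(-2, -1, -5) into the plane: -64 + 23t = 5, so t = 3.
Intersection: (0, -2, 8) + 3·(-2, -1, -5) = (-6, -5, -7).

(-6, -5, -7)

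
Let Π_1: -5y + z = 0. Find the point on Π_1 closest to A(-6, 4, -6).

(-6, -1, -5)

Foot = A − λn with λ = (n·A − d)/|n|² = (-26 − 0)/26 = -1.
Foot = (-6, 4, -6) − (-1)·(0, -5, 1) = (-6, -1, -5).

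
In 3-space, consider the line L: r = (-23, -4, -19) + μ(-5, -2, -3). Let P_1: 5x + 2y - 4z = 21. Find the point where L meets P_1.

Substitute r = (-23, -4, -19) + t(-5, -2, -3) into the plane: -47 + (-17)t = 21, so t = -4.
Intersection: (-23, -4, -19) + (-4)·(-5, -2, -3) = (-3, 4, -7).

(-3, 4, -7)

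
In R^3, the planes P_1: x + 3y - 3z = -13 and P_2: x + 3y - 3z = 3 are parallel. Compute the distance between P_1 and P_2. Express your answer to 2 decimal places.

Same normal n = (1, 3, -3) with |n| = √19; distance = |-13 − 3| / |n| = 16/√19 ≈ 3.67.

3.67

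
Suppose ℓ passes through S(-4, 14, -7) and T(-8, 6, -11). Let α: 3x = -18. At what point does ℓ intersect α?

(-6, 10, -9)

A direction vector for ℓ is T − S = (-4, -8, -4).
Substitute r = (-4, 14, -7) + t(-4, -8, -4) into the plane: -12 + (-12)t = -18, so t = 1/2.
Intersection: (-4, 14, -7) + (1/2)·(-4, -8, -4) = (-6, 10, -9).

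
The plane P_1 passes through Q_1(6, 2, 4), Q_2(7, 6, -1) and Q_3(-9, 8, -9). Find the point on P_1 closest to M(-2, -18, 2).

Q_1Q_2 = (1, 4, -5), Q_1Q_3 = (-15, 6, -13); a normal to P_1 is Q_1Q_2 × Q_1Q_3 = (-22, 88, 66).
Using Q_1: P_1 has equation -22x + 88y + 66z = 308.
Foot = M − λn with λ = (n·M − d)/|n|² = (-1408 − 308)/12584 = -3/22.
Foot = (-2, -18, 2) − (-3/22)·(-22, 88, 66) = (-5, -6, 11).

(-5, -6, 11)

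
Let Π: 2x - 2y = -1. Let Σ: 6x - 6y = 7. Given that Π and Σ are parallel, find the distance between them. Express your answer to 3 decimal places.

1.179

Rescale Σ by 1/3: 2x - 2y = 7/3. Then distance = |-1 − (7/3)| / √8 ≈ 1.179.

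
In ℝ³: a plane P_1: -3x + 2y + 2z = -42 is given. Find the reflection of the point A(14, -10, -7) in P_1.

(2, -2, 1)

λ = (n·A − d)/|n|² = (-76 − (-42))/17 = -2.
Reflection = A − 2λn = (14, -10, -7) − (-4)·(-3, 2, 2) = (2, -2, 1).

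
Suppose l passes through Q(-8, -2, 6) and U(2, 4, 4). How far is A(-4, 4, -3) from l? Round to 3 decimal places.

A direction vector for l is U − Q = (10, 6, -2).
Taking (-8, -2, 6) on l with direction v = (10, 6, -2): w = A − (-8, -2, 6) = (4, 6, -9), and w × v = (42, -82, -36).
Distance = |w × v| / |v| = √9784 / √140 ≈ 8.360.

8.360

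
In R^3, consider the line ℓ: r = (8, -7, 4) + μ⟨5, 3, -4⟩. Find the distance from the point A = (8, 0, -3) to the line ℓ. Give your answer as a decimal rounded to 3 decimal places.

Taking (8, -7, 4) on ℓ with direction v = (5, 3, -4): w = A − (8, -7, 4) = (0, 7, -7), and w × v = (-7, -35, -35).
Distance = |w × v| / |v| = √2499 / √50 ≈ 7.070.

7.070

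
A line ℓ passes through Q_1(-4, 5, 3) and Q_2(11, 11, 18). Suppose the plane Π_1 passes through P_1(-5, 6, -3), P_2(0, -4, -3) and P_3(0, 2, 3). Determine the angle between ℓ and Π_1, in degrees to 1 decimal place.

22.9

A direction vector for ℓ is Q_2 − Q_1 = (15, 6, 15).
P_1P_2 = (5, -10, 0), P_1P_3 = (5, -4, 6); a normal to Π_1 is P_1P_2 × P_1P_3 = (-60, -30, 30).
Using P_1: Π_1 has equation -60x - 30y + 30z = 30.
sin θ = |n·v| / (|n||v|) = |-630| / (√5400 · √486) = 0.38889.
θ ≈ 22.9°.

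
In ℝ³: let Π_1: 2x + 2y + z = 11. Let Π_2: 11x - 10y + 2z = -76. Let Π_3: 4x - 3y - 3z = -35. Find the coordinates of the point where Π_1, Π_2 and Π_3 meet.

Solving the 3×3 linear system 2x + 2y + z = 11, 11x - 10y + 2z = -76, 4x - 3y - 3z = -35 (e.g. by elimination or Cramer's rule, determinant = 161) gives (-2, 6, 3).

(-2, 6, 3)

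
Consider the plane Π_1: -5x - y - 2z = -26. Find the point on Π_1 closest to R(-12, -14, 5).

Foot = R − λn with λ = (n·R − d)/|n|² = (64 − (-26))/30 = 3.
Foot = (-12, -14, 5) − 3·(-5, -1, -2) = (3, -11, 11).

(3, -11, 11)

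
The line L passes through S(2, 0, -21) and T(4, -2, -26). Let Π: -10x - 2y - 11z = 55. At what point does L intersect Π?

(-6, 8, -1)

A direction vector for L is T − S = (2, -2, -5).
Substitute r = (2, 0, -21) + t(2, -2, -5) into the plane: 211 + 39t = 55, so t = -4.
Intersection: (2, 0, -21) + (-4)·(2, -2, -5) = (-6, 8, -1).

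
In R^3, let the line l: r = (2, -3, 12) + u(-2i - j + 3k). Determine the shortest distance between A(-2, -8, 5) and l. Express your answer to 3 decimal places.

9.243

Taking (2, -3, 12) on l with direction v = (-2, -1, 3): w = A − (2, -3, 12) = (-4, -5, -7), and w × v = (-22, 26, -6).
Distance = |w × v| / |v| = √1196 / √14 ≈ 9.243.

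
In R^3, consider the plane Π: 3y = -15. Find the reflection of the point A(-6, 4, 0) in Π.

λ = (n·A − d)/|n|² = (12 − (-15))/9 = 3.
Reflection = A − 2λn = (-6, 4, 0) − 6·(0, 3, 0) = (-6, -14, 0).

(-6, -14, 0)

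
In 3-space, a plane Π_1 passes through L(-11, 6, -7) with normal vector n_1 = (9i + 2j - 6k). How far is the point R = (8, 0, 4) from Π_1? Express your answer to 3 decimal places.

8.455

Π_1: n_1·r = n_1·L gives 9x + 2y - 6z = -45.
n·R − d = (9)·(8) + (2)·(0) + (-6)·(4) − (-45) = 93; |n| = √121.
Distance = |93| / √121 = 93/√121 ≈ 8.455.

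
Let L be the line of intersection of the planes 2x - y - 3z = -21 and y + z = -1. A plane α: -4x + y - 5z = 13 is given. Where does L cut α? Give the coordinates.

(-8, -4, 3)

Direction of L: (2, -1, -3) × (0, 1, 1) = (2, -2, 2).
A point on L: solving the two plane equations with x = 4 gives (4, -16, 15).
Substitute r = (4, -16, 15) + t(2, -2, 2) into the plane: -107 + (-20)t = 13, so t = -6.
Intersection: (4, -16, 15) + (-6)·(2, -2, 2) = (-8, -4, 3).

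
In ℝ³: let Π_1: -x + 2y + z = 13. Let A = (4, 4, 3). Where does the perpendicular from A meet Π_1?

Foot = A − λn with λ = (n·A − d)/|n|² = (7 − 13)/6 = -1.
Foot = (4, 4, 3) − (-1)·(-1, 2, 1) = (3, 6, 4).

(3, 6, 4)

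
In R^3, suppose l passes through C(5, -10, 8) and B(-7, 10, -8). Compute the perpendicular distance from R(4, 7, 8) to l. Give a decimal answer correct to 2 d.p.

A direction vector for l is B − C = (-12, 20, -16).
Taking (5, -10, 8) on l with direction v = (-12, 20, -16): w = R − (5, -10, 8) = (-1, 17, 0), and w × v = (-272, -16, 184).
Distance = |w × v| / |v| = √108096 / √800 ≈ 11.62.

11.62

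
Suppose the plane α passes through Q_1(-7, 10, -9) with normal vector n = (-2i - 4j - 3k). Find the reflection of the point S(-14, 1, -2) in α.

(-10, 9, 4)

α: n·r = n·Q_1 gives -2x - 4y - 3z = 1.
λ = (n·S − d)/|n|² = (30 − 1)/29 = 1.
Reflection = S − 2λn = (-14, 1, -2) − 2·(-2, -4, -3) = (-10, 9, 4).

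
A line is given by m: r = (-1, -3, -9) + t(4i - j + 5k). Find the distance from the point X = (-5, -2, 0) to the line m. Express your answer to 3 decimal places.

8.907

Taking (-1, -3, -9) on m with direction v = (4, -1, 5): w = X − (-1, -3, -9) = (-4, 1, 9), and w × v = (14, 56, 0).
Distance = |w × v| / |v| = √3332 / √42 ≈ 8.907.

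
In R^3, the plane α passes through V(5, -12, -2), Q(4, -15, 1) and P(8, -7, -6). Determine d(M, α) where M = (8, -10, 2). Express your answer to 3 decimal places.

2.404

VQ = (-1, -3, 3), VP = (3, 5, -4); a normal to α is VQ × VP = (-3, 5, 4).
Using V: α has equation -3x + 5y + 4z = -83.
n·M − d = (-3)·(8) + (5)·(-10) + (4)·(2) − (-83) = 17; |n| = √50.
Distance = |17| / √50 = 17/√50 ≈ 2.404.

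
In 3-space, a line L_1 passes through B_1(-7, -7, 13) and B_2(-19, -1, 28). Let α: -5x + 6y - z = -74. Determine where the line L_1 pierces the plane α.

(1, -11, 3)

A direction vector for L_1 is B_2 − B_1 = (-12, 6, 15).
Substitute r = (-7, -7, 13) + t(-12, 6, 15) into the plane: -20 + 81t = -74, so t = -2/3.
Intersection: (-7, -7, 13) + (-2/3)·(-12, 6, 15) = (1, -11, 3).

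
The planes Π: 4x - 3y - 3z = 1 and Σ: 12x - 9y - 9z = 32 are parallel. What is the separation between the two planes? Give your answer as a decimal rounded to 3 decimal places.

Rescale Σ by 1/3: 4x - 3y - 3z = 32/3. Then distance = |1 − (32/3)| / √34 ≈ 1.658.

1.658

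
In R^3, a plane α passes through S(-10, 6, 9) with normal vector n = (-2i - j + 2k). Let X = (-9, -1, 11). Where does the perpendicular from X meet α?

α: n·r = n·S gives -2x - y + 2z = 32.
Foot = X − λn with λ = (n·X − d)/|n|² = (41 − 32)/9 = 1.
Foot = (-9, -1, 11) − 1·(-2, -1, 2) = (-7, 0, 9).

(-7, 0, 9)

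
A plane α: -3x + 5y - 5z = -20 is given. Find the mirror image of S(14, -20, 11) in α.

(-4, 10, -19)

λ = (n·S − d)/|n|² = (-197 − (-20))/59 = -3.
Reflection = S − 2λn = (14, -20, 11) − (-6)·(-3, 5, -5) = (-4, 10, -19).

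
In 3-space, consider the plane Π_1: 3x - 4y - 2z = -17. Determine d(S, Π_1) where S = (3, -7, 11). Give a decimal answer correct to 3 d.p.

5.942

n·S − d = (3)·(3) + (-4)·(-7) + (-2)·(11) − (-17) = 32; |n| = √29.
Distance = |32| / √29 = 32/√29 ≈ 5.942.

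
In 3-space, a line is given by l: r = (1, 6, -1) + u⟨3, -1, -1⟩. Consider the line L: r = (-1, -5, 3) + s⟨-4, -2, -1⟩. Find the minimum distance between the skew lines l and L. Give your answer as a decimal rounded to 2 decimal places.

9.39

Common perpendicular direction n = (3, -1, -1) × (-4, -2, -1) = (-1, 7, -10).
With w = (-1, -5, 3) − (1, 6, -1) = (-2, -11, 4), w · n = -115.
Distance = |w · n| / |n| = |-115| / √150 ≈ 9.39.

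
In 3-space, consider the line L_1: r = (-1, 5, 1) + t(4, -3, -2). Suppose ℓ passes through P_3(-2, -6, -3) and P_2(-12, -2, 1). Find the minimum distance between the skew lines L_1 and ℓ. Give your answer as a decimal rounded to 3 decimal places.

1.060

A direction vector for ℓ is P_2 − P_3 = (-10, 4, 4).
Common perpendicular direction n = (4, -3, -2) × (-10, 4, 4) = (-4, 4, -14).
With w = (-2, -6, -3) − (-1, 5, 1) = (-1, -11, -4), w · n = 16.
Distance = |w · n| / |n| = |16| / √228 ≈ 1.060.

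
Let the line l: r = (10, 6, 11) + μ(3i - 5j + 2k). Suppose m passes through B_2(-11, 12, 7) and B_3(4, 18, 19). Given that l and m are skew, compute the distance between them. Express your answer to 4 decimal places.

A direction vector for m is B_3 − B_2 = (15, 6, 12).
Common perpendicular direction n = (3, -5, 2) × (15, 6, 12) = (-72, -6, 93).
With w = (-11, 12, 7) − (10, 6, 11) = (-21, 6, -4), w · n = 1104.
Distance = |w · n| / |n| = |1104| / √13869 ≈ 9.3745.

9.3745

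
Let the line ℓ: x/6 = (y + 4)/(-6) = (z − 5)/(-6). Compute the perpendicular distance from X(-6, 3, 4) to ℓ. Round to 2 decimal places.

ℓ has direction (6, -6, -6) through (0, -4, 5).
Taking (0, -4, 5) on ℓ with direction v = (6, -6, -6): w = X − (0, -4, 5) = (-6, 7, -1), and w × v = (-48, -42, -6).
Distance = |w × v| / |v| = √4104 / √108 ≈ 6.16.

6.16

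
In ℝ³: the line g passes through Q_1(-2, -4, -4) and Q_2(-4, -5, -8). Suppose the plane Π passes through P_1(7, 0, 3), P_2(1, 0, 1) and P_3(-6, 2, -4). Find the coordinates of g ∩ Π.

(2, -2, 4)

A direction vector for g is Q_2 − Q_1 = (-2, -1, -4).
P_1P_2 = (-6, 0, -2), P_1P_3 = (-13, 2, -7); a normal to Π is P_1P_2 × P_1P_3 = (4, -16, -12).
Using P_1: Π has equation 4x - 16y - 12z = -8.
Substitute r = (-2, -4, -4) + t(-2, -1, -4) into the plane: 104 + 56t = -8, so t = -2.
Intersection: (-2, -4, -4) + (-2)·(-2, -1, -4) = (2, -2, 4).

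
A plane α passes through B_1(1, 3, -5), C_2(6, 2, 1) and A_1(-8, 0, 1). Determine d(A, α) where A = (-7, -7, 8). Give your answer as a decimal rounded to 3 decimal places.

B_1C_2 = (5, -1, 6), B_1A_1 = (-9, -3, 6); a normal to α is B_1C_2 × B_1A_1 = (12, -84, -24).
Using B_1: α has equation 12x - 84y - 24z = -120.
n·A − d = (12)·(-7) + (-84)·(-7) + (-24)·(8) − (-120) = 432; |n| = √7776.
Distance = |432| / √7776 = 432/√7776 ≈ 4.899.

4.899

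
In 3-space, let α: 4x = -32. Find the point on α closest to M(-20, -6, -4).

Foot = M − λn with λ = (n·M − d)/|n|² = (-80 − (-32))/16 = -3.
Foot = (-20, -6, -4) − (-3)·(4, 0, 0) = (-8, -6, -4).

(-8, -6, -4)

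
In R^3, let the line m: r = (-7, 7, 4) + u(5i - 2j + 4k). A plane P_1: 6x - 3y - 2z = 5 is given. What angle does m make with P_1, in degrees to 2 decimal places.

36.60

sin θ = |n·v| / (|n||v|) = |28| / (√49 · √45) = 0.59628.
θ ≈ 36.60°.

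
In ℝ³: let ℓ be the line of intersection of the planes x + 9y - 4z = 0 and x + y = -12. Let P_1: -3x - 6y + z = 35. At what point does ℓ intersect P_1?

(-10, -2, -7)

Direction of ℓ: (1, 9, -4) × (1, 1, 0) = (4, -4, -8).
A point on ℓ: solving the two plane equations with x = -4 gives (-4, -8, -19).
Substitute r = (-4, -8, -19) + t(4, -4, -8) into the plane: 41 + 4t = 35, so t = -3/2.
Intersection: (-4, -8, -19) + (-3/2)·(4, -4, -8) = (-10, -2, -7).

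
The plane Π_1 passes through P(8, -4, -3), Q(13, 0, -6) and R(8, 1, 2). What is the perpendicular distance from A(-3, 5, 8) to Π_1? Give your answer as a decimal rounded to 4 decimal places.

6.7338

PQ = (5, 4, -3), PR = (0, 5, 5); a normal to Π_1 is PQ × PR = (35, -25, 25).
Using P: Π_1 has equation 35x - 25y + 25z = 305.
n·A − d = (35)·(-3) + (-25)·(5) + (25)·(8) − 305 = -335; |n| = √2475.
Distance = |-335| / √2475 = 335/√2475 ≈ 6.7338.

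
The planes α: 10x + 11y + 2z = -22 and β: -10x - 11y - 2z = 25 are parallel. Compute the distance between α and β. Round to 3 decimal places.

0.200

Rescale β by 1/(-1): 10x + 11y + 2z = -25. Then distance = |-22 − (-25)| / √225 ≈ 0.200.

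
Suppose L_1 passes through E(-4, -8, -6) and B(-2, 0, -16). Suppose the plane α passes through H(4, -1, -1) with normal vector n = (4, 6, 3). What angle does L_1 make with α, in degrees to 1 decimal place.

A direction vector for L_1 is B − E = (2, 8, -10).
α: n·r = n·H gives 4x + 6y + 3z = 7.
sin θ = |n·v| / (|n||v|) = |26| / (√61 · √168) = 0.25683.
θ ≈ 14.9°.

14.9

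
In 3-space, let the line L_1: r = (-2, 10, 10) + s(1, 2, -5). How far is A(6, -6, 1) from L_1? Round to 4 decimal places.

Taking (-2, 10, 10) on L_1 with direction v = (1, 2, -5): w = A − (-2, 10, 10) = (8, -16, -9), and w × v = (98, 31, 32).
Distance = |w × v| / |v| = √11589 / √30 ≈ 19.6545.

19.6545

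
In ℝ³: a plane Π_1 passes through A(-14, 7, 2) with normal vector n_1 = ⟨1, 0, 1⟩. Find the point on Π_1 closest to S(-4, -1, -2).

(-7, -1, -5)

Π_1: n_1·r = n_1·A gives x + z = -12.
Foot = S − λn with λ = (n·S − d)/|n|² = (-6 − (-12))/2 = 3.
Foot = (-4, -1, -2) − 3·(1, 0, 1) = (-7, -1, -5).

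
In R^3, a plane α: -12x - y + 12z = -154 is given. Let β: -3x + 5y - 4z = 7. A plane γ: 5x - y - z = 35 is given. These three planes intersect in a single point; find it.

(5, -2, -8)

Solving the 3×3 linear system -12x - y + 12z = -154, -3x + 5y - 4z = 7, 5x - y - z = 35 (e.g. by elimination or Cramer's rule, determinant = -133) gives (5, -2, -8).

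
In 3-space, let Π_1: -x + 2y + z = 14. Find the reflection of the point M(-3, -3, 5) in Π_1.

(-7, 5, 9)

λ = (n·M − d)/|n|² = (2 − 14)/6 = -2.
Reflection = M − 2λn = (-3, -3, 5) − (-4)·(-1, 2, 1) = (-7, 5, 9).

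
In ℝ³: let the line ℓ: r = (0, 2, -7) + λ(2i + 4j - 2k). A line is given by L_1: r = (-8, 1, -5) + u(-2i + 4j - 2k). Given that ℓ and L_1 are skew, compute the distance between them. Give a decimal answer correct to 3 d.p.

Common perpendicular direction n = (2, 4, -2) × (-2, 4, -2) = (0, 8, 16).
With w = (-8, 1, -5) − (0, 2, -7) = (-8, -1, 2), w · n = 24.
Distance = |w · n| / |n| = |24| / √320 ≈ 1.342.

1.342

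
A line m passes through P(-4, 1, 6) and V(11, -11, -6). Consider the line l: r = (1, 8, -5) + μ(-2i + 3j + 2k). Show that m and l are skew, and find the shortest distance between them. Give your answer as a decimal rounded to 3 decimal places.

A direction vector for m is V − P = (15, -12, -12).
Common perpendicular direction n = (15, -12, -12) × (-2, 3, 2) = (12, -6, 21).
With w = (1, 8, -5) − (-4, 1, 6) = (5, 7, -11), w · n = -213.
Since n ≠ 0 the lines are not parallel, and w · n = -213 ≠ 0 so they do not intersect; hence they are skew.
Distance = |w · n| / |n| = |-213| / √621 ≈ 8.547.

8.547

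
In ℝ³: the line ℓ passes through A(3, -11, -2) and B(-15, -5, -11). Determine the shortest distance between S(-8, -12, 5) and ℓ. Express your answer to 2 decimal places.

11.54

A direction vector for ℓ is B − A = (-18, 6, -9).
Taking (3, -11, -2) on ℓ with direction v = (-18, 6, -9): w = S − (3, -11, -2) = (-11, -1, 7), and w × v = (-33, -225, -84).
Distance = |w × v| / |v| = √58770 / √441 ≈ 11.54.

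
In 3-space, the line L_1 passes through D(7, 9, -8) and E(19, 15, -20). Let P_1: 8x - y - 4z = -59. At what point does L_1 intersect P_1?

(-5, 3, 4)

A direction vector for L_1 is E − D = (12, 6, -12).
Substitute r = (7, 9, -8) + t(12, 6, -12) into the plane: 79 + 138t = -59, so t = -1.
Intersection: (7, 9, -8) + (-1)·(12, 6, -12) = (-5, 3, 4).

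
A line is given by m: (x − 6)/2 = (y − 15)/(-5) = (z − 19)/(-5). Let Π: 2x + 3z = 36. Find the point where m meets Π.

(12, 0, 4)

m has direction (2, -5, -5) through (6, 15, 19).
Substitute r = (6, 15, 19) + t(2, -5, -5) into the plane: 69 + (-11)t = 36, so t = 3.
Intersection: (6, 15, 19) + 3·(2, -5, -5) = (12, 0, 4).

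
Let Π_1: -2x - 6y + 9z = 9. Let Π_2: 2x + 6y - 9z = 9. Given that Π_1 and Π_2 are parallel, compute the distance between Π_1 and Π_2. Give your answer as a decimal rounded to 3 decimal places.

Rescale Π_2 by 1/(-1): -2x - 6y + 9z = -9. Then distance = |9 − (-9)| / √121 ≈ 1.636.

1.636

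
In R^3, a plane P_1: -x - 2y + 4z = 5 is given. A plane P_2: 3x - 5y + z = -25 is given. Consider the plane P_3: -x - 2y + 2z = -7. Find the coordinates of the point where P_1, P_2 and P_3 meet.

(3, 8, 6)

Solving the 3×3 linear system -x - 2y + 4z = 5, 3x - 5y + z = -25, -x - 2y + 2z = -7 (e.g. by elimination or Cramer's rule, determinant = -22) gives (3, 8, 6).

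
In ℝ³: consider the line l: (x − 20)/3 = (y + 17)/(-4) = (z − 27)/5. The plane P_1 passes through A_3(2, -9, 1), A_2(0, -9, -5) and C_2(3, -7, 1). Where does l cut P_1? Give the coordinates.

l has direction (3, -4, 5) through (20, -17, 27).
A_3A_2 = (-2, 0, -6), A_3C_2 = (1, 2, 0); a normal to P_1 is A_3A_2 × A_3C_2 = (12, -6, -4).
Using A_3: P_1 has equation 12x - 6y - 4z = 74.
Substitute r = (20, -17, 27) + t(3, -4, 5) into the plane: 234 + 40t = 74, so t = -4.
Intersection: (20, -17, 27) + (-4)·(3, -4, 5) = (8, -1, 7).

(8, -1, 7)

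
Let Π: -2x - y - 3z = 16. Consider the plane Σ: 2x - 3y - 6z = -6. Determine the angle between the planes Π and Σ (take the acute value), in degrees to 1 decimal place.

cos θ = |n₁·n₂| / (|n₁||n₂|) = |17| / (√14 · √49).
θ = arccos(0.64906) ≈ 49.5°.

49.5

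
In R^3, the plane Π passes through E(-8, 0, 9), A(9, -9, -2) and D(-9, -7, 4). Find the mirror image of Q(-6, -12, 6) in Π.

(-8, -6, -2)

EA = (17, -9, -11), ED = (-1, -7, -5); a normal to Π is EA × ED = (-32, 96, -128).
Using E: Π has equation -32x + 96y - 128z = -896.
λ = (n·Q − d)/|n|² = (-1728 − (-896))/26624 = -1/32.
Reflection = Q − 2λn = (-6, -12, 6) − (-1/16)·(-32, 96, -128) = (-8, -6, -2).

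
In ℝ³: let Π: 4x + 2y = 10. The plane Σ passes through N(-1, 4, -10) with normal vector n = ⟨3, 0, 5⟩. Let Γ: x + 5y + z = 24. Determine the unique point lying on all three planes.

Σ: n·r = n·N gives 3x + 5z = -53.
Solving the 3×3 linear system 4x + 2y = 10, 3x + 5z = -53, x + 5y + z = 24 (e.g. by elimination or Cramer's rule, determinant = -96) gives (-1, 7, -10).

(-1, 7, -10)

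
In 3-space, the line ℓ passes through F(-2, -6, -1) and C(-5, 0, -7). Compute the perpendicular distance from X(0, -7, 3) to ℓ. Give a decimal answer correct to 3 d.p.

2.236

A direction vector for ℓ is C − F = (-3, 6, -6).
Taking (-2, -6, -1) on ℓ with direction v = (-3, 6, -6): w = X − (-2, -6, -1) = (2, -1, 4), and w × v = (-18, 0, 9).
Distance = |w × v| / |v| = √405 / √81 ≈ 2.236.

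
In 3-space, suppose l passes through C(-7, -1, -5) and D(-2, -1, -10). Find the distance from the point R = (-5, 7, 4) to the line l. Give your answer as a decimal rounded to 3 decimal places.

A direction vector for l is D − C = (5, 0, -5).
Taking (-7, -1, -5) on l with direction v = (5, 0, -5): w = R − (-7, -1, -5) = (2, 8, 9), and w × v = (-40, 55, -40).
Distance = |w × v| / |v| = √6225 / √50 ≈ 11.158.

11.158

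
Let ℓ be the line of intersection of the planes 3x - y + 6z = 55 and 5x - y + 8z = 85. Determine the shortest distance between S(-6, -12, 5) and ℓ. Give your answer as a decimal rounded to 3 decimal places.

20.824

Direction of ℓ: (3, -1, 6) × (5, -1, 8) = (-2, 6, 2).
A point on ℓ: solving the two plane equations with x = 10 gives (10, 5, 5).
Taking (10, 5, 5) on ℓ with direction v = (-2, 6, 2): w = S − (10, 5, 5) = (-16, -17, 0), and w × v = (-34, 32, -130).
Distance = |w × v| / |v| = √19080 / √44 ≈ 20.824.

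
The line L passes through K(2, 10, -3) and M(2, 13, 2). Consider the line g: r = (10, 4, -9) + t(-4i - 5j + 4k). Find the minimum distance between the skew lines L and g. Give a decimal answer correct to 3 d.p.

7.865

A direction vector for L is M − K = (0, 3, 5).
Common perpendicular direction n = (0, 3, 5) × (-4, -5, 4) = (37, -20, 12).
With w = (10, 4, -9) − (2, 10, -3) = (8, -6, -6), w · n = 344.
Distance = |w · n| / |n| = |344| / √1913 ≈ 7.865.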